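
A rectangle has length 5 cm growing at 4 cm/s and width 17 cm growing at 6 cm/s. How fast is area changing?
98 cm²/s

A = lw
dA/dt = w·dl/dt + l·dw/dt = 17·4 + 5·6 = 98 cm²/s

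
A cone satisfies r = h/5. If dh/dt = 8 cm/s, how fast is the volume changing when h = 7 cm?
392π/25 cm³/s

V = (1/3)π(h/5)²h = πh³/75
dV/dt = πh²/25 · 8
At h = 7: dV/dt = 392π/25 cm³/s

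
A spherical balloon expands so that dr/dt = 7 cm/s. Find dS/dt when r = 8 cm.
448π cm²/s

S = 4πr²
dS/dt = dS/dr · dr/dt = 8πr · 7
At r = 8: dS/dt = 448π cm²/s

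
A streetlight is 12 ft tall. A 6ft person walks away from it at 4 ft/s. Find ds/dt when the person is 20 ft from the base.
4 ft/s

By similar triangles: 12/(x+s) = 6/s
Solving: s = 6x/6
ds/dt = 6/6 · dx/dt = 1 · 4 = 4 ft/s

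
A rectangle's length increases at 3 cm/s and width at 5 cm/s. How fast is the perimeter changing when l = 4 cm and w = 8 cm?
16 cm/s

P = 2(l + w)
dP/dt = 2(dl/dt + dw/dt) = 2(3 + 5) = 16 cm/s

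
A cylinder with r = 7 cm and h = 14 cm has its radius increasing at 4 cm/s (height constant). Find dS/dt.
224π cm²/s

S = 2πrh + 2πr² (lateral + bases)
dS/dt = (2πh + 4πr)·dr/dt = (2π·14 + 4π·7)·4
= 224π cm²/s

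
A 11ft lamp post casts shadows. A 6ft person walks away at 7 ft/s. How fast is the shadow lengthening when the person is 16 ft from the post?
42/5 ft/s

By similar triangles: 11/(x+s) = 6/s
Solving: s = 6x/5
ds/dt = 6/5 · dx/dt = 6/5 · 7 = 42/5 ft/s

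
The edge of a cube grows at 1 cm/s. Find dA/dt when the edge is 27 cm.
324 cm²/s

A = 6s²
dA/dt = 12s · ds/dt = 12·27·1 = 324 cm²/s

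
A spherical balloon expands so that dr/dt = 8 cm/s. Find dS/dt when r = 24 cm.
1536π cm²/s

S = 4πr²
dS/dt = dS/dr · dr/dt = 8πr · 8
At r = 24: dS/dt = 1536π cm²/s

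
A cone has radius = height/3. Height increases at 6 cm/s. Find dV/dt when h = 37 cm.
2738π/3 cm³/s

V = (1/3)π(h/3)²h = πh³/27
dV/dt = πh²/9 · 6
At h = 37: dV/dt = 2738π/3 cm³/s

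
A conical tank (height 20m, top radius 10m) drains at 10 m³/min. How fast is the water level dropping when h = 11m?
40/(121π) ≈ 0.1052 m/min

r/h = 10/20, so r = (1/2)h
V = (1/3)πr²h = (1/3)π((1/2)h)²h = (1/12)πh³
dV/dh = (1/4)πh²
dh/dt = (dV/dt)/(dV/dh) = -10/((1/4)π·11²) = -40/(121π) m/min
The level is dropping at 40/(121π) ≈ 0.1052 m/min.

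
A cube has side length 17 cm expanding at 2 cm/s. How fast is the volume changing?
1734 cm³/s

V = s³
dV/dt = 3s² · ds/dt = 3·17²·2 = 1734 cm³/s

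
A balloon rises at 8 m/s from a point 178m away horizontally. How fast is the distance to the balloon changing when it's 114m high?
228√11170/5585 ≈ 4.315 m/s

z² = 178² + y²
z = √(178² + 114²) = 2√11170
dz/dt = y/z · dy/dt = 114/(2√11170) · 8 = 228√11170/5585 ≈ 4.315 m/s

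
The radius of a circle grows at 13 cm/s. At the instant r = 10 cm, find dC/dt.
26π cm/s

C = 2πr
dC/dt = 2π · dr/dt = 2π · 13 = 26π cm/s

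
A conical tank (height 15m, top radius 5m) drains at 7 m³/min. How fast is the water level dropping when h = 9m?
7/(9π) ≈ 0.2476 m/min

r/h = 5/15, so r = (1/3)h
V = (1/3)πr²h = (1/3)π((1/3)h)²h = (1/27)πh³
dV/dh = (1/9)πh²
dh/dt = (dV/dt)/(dV/dh) = -7/((1/9)π·9²) = -7/(9π) m/min
The level is dropping at 7/(9π) ≈ 0.2476 m/min.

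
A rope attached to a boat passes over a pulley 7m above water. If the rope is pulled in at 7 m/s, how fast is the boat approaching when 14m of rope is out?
14√3/3 ≈ 8.083 m/s

rope² = x² + 7²
x = √(14² - 7²) = 7√3
dx/dt = (rope/x) · d(rope)/dt = (14/(7√3)) · (-7) = -14√3/3 m/s
The boat approaches at 14√3/3 ≈ 8.083 m/s.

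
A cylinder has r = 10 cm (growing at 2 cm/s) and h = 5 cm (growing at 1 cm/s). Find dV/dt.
300π cm³/s

V = πr²h
dV/dt = 2πrh·dr/dt + πr²·dh/dt
= 2π(10)(5)(2) + π(10)²(1)
= 300π cm³/s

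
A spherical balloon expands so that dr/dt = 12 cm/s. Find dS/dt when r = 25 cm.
2400π cm²/s

S = 4πr²
dS/dt = dS/dr · dr/dt = 8πr · 12
At r = 25: dS/dt = 2400π cm²/s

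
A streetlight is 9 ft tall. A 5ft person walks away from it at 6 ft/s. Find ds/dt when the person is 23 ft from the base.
15/2 ft/s

By similar triangles: 9/(x+s) = 5/s
Solving: s = 5x/4
ds/dt = 5/4 · dx/dt = 5/4 · 6 = 15/2 ft/s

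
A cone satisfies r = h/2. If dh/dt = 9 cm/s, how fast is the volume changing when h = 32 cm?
2304π cm³/s

V = (1/3)π(h/2)²h = πh³/12
dV/dt = πh²/4 · 9
At h = 32: dV/dt = 2304π cm³/s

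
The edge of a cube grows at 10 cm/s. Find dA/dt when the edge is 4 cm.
480 cm²/s

A = 6s²
dA/dt = 12s · ds/dt = 12·4·10 = 480 cm²/s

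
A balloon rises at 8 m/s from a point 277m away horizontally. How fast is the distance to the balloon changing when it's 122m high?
976√317/5389 ≈ 3.225 m/s

z² = 277² + y²
z = √(277² + 122²) = 17√317
dz/dt = y/z · dy/dt = 122/(17√317) · 8 = 976√317/5389 ≈ 3.225 m/s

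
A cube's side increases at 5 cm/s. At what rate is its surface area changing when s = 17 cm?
1020 cm²/s

A = 6s²
dA/dt = 12s · ds/dt = 12·17·5 = 1020 cm²/s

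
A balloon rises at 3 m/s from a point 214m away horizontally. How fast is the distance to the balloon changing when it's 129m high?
387√62437/62437 ≈ 1.549 m/s

z² = 214² + y²
z = √(214² + 129²) = √62437
dz/dt = y/z · dy/dt = 129/√62437 · 3 = 387√62437/62437 ≈ 1.549 m/s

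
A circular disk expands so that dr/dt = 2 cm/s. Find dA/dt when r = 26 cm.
104π cm²/s

A = πr²
dA/dt = 2πr · dr/dt = 2π(26)(2) = 104π cm²/s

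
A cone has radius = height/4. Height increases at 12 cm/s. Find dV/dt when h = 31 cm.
2883π/4 cm³/s

V = (1/3)π(h/4)²h = πh³/48
dV/dt = πh²/16 · 12
At h = 31: dV/dt = 2883π/4 cm³/s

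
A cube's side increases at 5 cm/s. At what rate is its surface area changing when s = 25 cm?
1500 cm²/s

A = 6s²
dA/dt = 12s · ds/dt = 12·25·5 = 1500 cm²/s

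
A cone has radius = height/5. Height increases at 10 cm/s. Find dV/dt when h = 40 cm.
640π cm³/s

V = (1/3)π(h/5)²h = πh³/75
dV/dt = πh²/25 · 10
At h = 40: dV/dt = 640π cm³/s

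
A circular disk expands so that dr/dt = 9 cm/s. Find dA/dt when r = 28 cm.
504π cm²/s

A = πr²
dA/dt = 2πr · dr/dt = 2π(28)(9) = 504π cm²/s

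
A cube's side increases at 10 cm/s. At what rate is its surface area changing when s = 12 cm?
1440 cm²/s

A = 6s²
dA/dt = 12s · ds/dt = 12·12·10 = 1440 cm²/s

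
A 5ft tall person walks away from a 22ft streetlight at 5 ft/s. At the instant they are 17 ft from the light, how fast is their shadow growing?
25/17 ft/s

By similar triangles: 22/(x+s) = 5/s
Solving: s = 5x/17
ds/dt = 5/17 · dx/dt = 5/17 · 5 = 25/17 ft/s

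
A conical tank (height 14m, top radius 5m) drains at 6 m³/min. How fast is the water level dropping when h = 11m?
1176/(3025π) ≈ 0.1237 m/min

r/h = 5/14, so r = (5/14)h
V = (1/3)πr²h = (1/3)π((5/14)h)²h = (25/588)πh³
dV/dh = (25/196)πh²
dh/dt = (dV/dt)/(dV/dh) = -6/((25/196)π·11²) = -1176/(3025π) m/min
The level is dropping at 1176/(3025π) ≈ 0.1237 m/min.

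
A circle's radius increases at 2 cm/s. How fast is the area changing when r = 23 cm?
92π cm²/s

A = πr²
dA/dt = 2πr · dr/dt = 2π(23)(2) = 92π cm²/s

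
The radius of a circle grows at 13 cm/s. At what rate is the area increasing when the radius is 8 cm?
208π cm²/s

A = πr²
dA/dt = 2πr · dr/dt = 2π(8)(13) = 208π cm²/s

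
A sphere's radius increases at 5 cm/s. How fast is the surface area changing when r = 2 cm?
80π cm²/s

S = 4πr²
dS/dt = dS/dr · dr/dt = 8πr · 5
At r = 2: dS/dt = 80π cm²/s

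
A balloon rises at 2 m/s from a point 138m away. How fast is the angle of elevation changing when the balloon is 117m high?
0.008432 rad/s

tan(θ) = y/138
sec²(θ) · dθ/dt = (1/138) · dy/dt
dθ/dt = cos²(θ)/138 · 2 = 138/(138² + 117²) · 2
dθ/dt = 0.008432 rad/s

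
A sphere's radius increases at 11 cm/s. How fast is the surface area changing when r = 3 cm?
264π cm²/s

S = 4πr²
dS/dt = dS/dr · dr/dt = 8πr · 11
At r = 3: dS/dt = 264π cm²/s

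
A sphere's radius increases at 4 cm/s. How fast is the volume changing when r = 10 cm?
1600π cm³/s

V = (4/3)πr³
dV/dt = dV/dr · dr/dt = 4πr² · 4
At r = 10: dV/dt = 1600π cm³/s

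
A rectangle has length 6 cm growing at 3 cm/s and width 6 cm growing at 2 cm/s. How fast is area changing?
30 cm²/s

A = lw
dA/dt = w·dl/dt + l·dw/dt = 6·3 + 6·2 = 30 cm²/s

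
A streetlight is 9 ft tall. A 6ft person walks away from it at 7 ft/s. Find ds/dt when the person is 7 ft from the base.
14 ft/s

By similar triangles: 9/(x+s) = 6/s
Solving: s = 6x/3
ds/dt = 6/3 · dx/dt = 2 · 7 = 14 ft/s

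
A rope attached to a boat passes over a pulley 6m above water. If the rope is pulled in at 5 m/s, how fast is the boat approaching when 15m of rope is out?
25√21/21 ≈ 5.455 m/s

rope² = x² + 6²
x = √(15² - 6²) = 3√21
dx/dt = (rope/x) · d(rope)/dt = (15/(3√21)) · (-5) = -25√21/21 m/s
The boat approaches at 25√21/21 ≈ 5.455 m/s.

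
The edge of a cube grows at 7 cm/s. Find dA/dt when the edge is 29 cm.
2436 cm²/s

A = 6s²
dA/dt = 12s · ds/dt = 12·29·7 = 2436 cm²/s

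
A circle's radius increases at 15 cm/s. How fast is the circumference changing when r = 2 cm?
30π cm/s

C = 2πr
dC/dt = 2π · dr/dt = 2π · 15 = 30π cm/s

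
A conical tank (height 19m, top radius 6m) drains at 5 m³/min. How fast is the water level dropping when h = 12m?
1805/(5184π) ≈ 0.1108 m/min

r/h = 6/19, so r = (6/19)h
V = (1/3)πr²h = (1/3)π((6/19)h)²h = (12/361)πh³
dV/dh = (36/361)πh²
dh/dt = (dV/dt)/(dV/dh) = -5/((36/361)π·12²) = -1805/(5184π) m/min
The level is dropping at 1805/(5184π) ≈ 0.1108 m/min.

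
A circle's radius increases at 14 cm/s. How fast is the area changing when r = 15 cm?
420π cm²/s

A = πr²
dA/dt = 2πr · dr/dt = 2π(15)(14) = 420π cm²/s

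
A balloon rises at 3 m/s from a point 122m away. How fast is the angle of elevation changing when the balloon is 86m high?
0.016427 rad/s

tan(θ) = y/122
sec²(θ) · dθ/dt = (1/122) · dy/dt
dθ/dt = cos²(θ)/122 · 3 = 122/(122² + 86²) · 3
dθ/dt = 0.016427 rad/s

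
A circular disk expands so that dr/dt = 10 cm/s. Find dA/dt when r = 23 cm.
460π cm²/s

A = πr²
dA/dt = 2πr · dr/dt = 2π(23)(10) = 460π cm²/s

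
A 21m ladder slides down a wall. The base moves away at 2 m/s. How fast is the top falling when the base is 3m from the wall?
√3/6 ≈ 0.2887 m/s

x² + y² = 21²
2x·dx/dt + 2y·dy/dt = 0
dy/dt = -x/y · dx/dt = -3/(12√3) · 2 = -√3/6 m/s
The top is descending at √3/6 ≈ 0.2887 m/s.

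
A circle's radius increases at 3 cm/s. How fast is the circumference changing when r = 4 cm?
6π cm/s

C = 2πr
dC/dt = 2π · dr/dt = 2π · 3 = 6π cm/s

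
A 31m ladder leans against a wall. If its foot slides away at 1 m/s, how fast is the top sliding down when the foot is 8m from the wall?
8√897/897 ≈ 0.2671 m/s

x² + y² = 31²
2x·dx/dt + 2y·dy/dt = 0
dy/dt = -x/y · dx/dt = -8/√897 · 1 = -8√897/897 m/s
The top is descending at 8√897/897 ≈ 0.2671 m/s.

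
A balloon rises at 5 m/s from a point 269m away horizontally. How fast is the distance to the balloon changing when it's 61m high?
305√76082/76082 ≈ 1.106 m/s

z² = 269² + y²
z = √(269² + 61²) = √76082
dz/dt = y/z · dy/dt = 61/√76082 · 5 = 305√76082/76082 ≈ 1.106 m/s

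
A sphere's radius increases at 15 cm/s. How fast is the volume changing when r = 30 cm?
54000π cm³/s

V = (4/3)πr³
dV/dt = dV/dr · dr/dt = 4πr² · 15
At r = 30: dV/dt = 54000π cm³/s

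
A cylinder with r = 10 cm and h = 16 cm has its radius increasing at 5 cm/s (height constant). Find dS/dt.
360π cm²/s

S = 2πrh + 2πr² (lateral + bases)
dS/dt = (2πh + 4πr)·dr/dt = (2π·16 + 4π·10)·5
= 360π cm²/s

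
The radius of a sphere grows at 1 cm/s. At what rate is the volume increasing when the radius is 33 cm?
4356π cm³/s

V = (4/3)πr³
dV/dt = dV/dr · dr/dt = 4πr² · 1
At r = 33: dV/dt = 4356π cm³/s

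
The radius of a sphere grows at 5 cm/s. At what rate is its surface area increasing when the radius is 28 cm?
1120π cm²/s

S = 4πr²
dS/dt = dS/dr · dr/dt = 8πr · 5
At r = 28: dS/dt = 1120π cm²/s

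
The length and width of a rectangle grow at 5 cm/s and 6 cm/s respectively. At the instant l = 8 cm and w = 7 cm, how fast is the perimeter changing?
22 cm/s

P = 2(l + w)
dP/dt = 2(dl/dt + dw/dt) = 2(5 + 6) = 22 cm/s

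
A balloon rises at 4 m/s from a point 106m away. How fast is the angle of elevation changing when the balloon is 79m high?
0.02426 rad/s

tan(θ) = y/106
sec²(θ) · dθ/dt = (1/106) · dy/dt
dθ/dt = cos²(θ)/106 · 4 = 106/(106² + 79²) · 4
dθ/dt = 0.02426 rad/s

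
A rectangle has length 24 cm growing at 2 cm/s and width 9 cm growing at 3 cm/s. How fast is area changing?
90 cm²/s

A = lw
dA/dt = w·dl/dt + l·dw/dt = 9·2 + 24·3 = 90 cm²/s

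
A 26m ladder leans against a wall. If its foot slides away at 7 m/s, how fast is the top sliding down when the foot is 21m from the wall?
147√235/235 ≈ 9.589 m/s

x² + y² = 26²
2x·dx/dt + 2y·dy/dt = 0
dy/dt = -x/y · dx/dt = -21/√235 · 7 = -147√235/235 m/s
The top is descending at 147√235/235 ≈ 9.589 m/s.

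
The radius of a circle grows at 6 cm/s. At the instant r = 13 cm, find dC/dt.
12π cm/s

C = 2πr
dC/dt = 2π · dr/dt = 2π · 6 = 12π cm/s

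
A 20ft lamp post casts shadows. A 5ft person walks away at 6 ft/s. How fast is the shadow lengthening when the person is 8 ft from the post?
2 ft/s

By similar triangles: 20/(x+s) = 5/s
Solving: s = 5x/15
ds/dt = 5/15 · dx/dt = 1/3 · 6 = 2 ft/s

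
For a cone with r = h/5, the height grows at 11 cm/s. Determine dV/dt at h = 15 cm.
99π cm³/s

V = (1/3)π(h/5)²h = πh³/75
dV/dt = πh²/25 · 11
At h = 15: dV/dt = 99π cm³/s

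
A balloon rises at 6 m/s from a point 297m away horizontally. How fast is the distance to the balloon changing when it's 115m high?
345√101434/50717 ≈ 2.166 m/s

z² = 297² + y²
z = √(297² + 115²) = √101434
dz/dt = y/z · dy/dt = 115/√101434 · 6 = 345√101434/50717 ≈ 2.166 m/s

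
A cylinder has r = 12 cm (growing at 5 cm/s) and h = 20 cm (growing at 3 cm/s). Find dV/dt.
2832π cm³/s

V = πr²h
dV/dt = 2πrh·dr/dt + πr²·dh/dt
= 2π(12)(20)(5) + π(12)²(3)
= 2832π cm³/s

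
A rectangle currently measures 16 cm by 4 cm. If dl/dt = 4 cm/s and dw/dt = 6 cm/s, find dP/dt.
20 cm/s

P = 2(l + w)
dP/dt = 2(dl/dt + dw/dt) = 2(4 + 6) = 20 cm/s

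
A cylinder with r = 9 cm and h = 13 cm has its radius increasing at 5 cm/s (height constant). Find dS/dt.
310π cm²/s

S = 2πrh + 2πr² (lateral + bases)
dS/dt = (2πh + 4πr)·dr/dt = (2π·13 + 4π·9)·5
= 310π cm²/s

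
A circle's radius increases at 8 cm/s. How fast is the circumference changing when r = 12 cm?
16π cm/s

C = 2πr
dC/dt = 2π · dr/dt = 2π · 8 = 16π cm/s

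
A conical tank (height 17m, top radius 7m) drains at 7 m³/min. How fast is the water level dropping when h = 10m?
289/(700π) ≈ 0.1314 m/min

r/h = 7/17, so r = (7/17)h
V = (1/3)πr²h = (1/3)π((7/17)h)²h = (49/867)πh³
dV/dh = (49/289)πh²
dh/dt = (dV/dt)/(dV/dh) = -7/((49/289)π·10²) = -289/(700π) m/min
The level is dropping at 289/(700π) ≈ 0.1314 m/min.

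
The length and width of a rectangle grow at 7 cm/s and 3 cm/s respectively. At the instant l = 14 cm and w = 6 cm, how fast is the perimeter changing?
20 cm/s

P = 2(l + w)
dP/dt = 2(dl/dt + dw/dt) = 2(7 + 3) = 20 cm/s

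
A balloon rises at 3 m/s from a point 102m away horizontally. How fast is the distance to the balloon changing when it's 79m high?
237√16645/16645 ≈ 1.837 m/s

z² = 102² + y²
z = √(102² + 79²) = √16645
dz/dt = y/z · dy/dt = 79/√16645 · 3 = 237√16645/16645 ≈ 1.837 m/s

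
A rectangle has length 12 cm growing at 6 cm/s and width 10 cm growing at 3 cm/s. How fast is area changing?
96 cm²/s

A = lw
dA/dt = w·dl/dt + l·dw/dt = 10·6 + 12·3 = 96 cm²/s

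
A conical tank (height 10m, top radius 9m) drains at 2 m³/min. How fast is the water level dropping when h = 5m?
8/(81π) ≈ 0.03144 m/min

r/h = 9/10, so r = (9/10)h
V = (1/3)πr²h = (1/3)π((9/10)h)²h = (27/100)πh³
dV/dh = (81/100)πh²
dh/dt = (dV/dt)/(dV/dh) = -2/((81/100)π·5²) = -8/(81π) m/min
The level is dropping at 8/(81π) ≈ 0.03144 m/min.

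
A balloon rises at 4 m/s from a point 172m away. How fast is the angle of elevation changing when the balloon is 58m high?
0.020881 rad/s

tan(θ) = y/172
sec²(θ) · dθ/dt = (1/172) · dy/dt
dθ/dt = cos²(θ)/172 · 4 = 172/(172² + 58²) · 4
dθ/dt = 0.020881 rad/s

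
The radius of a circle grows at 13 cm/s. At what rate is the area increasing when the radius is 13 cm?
338π cm²/s

A = πr²
dA/dt = 2πr · dr/dt = 2π(13)(13) = 338π cm²/s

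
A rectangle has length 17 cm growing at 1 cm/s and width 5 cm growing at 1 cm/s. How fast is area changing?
22 cm²/s

A = lw
dA/dt = w·dl/dt + l·dw/dt = 5·1 + 17·1 = 22 cm²/s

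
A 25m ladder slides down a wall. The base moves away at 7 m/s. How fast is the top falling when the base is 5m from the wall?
7√6/12 ≈ 1.429 m/s

x² + y² = 25²
2x·dx/dt + 2y·dy/dt = 0
dy/dt = -x/y · dx/dt = -5/(10√6) · 7 = -7√6/12 m/s
The top is descending at 7√6/12 ≈ 1.429 m/s.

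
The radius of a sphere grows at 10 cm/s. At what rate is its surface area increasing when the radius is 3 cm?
240π cm²/s

S = 4πr²
dS/dt = dS/dr · dr/dt = 8πr · 10
At r = 3: dS/dt = 240π cm²/s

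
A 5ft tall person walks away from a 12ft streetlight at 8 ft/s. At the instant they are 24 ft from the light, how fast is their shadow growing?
40/7 ft/s

By similar triangles: 12/(x+s) = 5/s
Solving: s = 5x/7
ds/dt = 5/7 · dx/dt = 5/7 · 8 = 40/7 ft/s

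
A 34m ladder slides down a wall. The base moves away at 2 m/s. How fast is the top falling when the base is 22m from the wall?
11√42/42 ≈ 1.697 m/s

x² + y² = 34²
2x·dx/dt + 2y·dy/dt = 0
dy/dt = -x/y · dx/dt = -22/(4√42) · 2 = -11√42/42 m/s
The top is descending at 11√42/42 ≈ 1.697 m/s.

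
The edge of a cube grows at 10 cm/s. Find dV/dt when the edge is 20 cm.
12000 cm³/s

V = s³
dV/dt = 3s² · ds/dt = 3·20²·10 = 12000 cm³/s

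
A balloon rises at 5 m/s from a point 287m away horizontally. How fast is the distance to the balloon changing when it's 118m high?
590√96293/96293 ≈ 1.901 m/s

z² = 287² + y²
z = √(287² + 118²) = √96293
dz/dt = y/z · dy/dt = 118/√96293 · 5 = 590√96293/96293 ≈ 1.901 m/s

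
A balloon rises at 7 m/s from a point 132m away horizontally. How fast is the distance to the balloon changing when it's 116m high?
203√1930/1930 ≈ 4.621 m/s

z² = 132² + y²
z = √(132² + 116²) = 4√1930
dz/dt = y/z · dy/dt = 116/(4√1930) · 7 = 203√1930/1930 ≈ 4.621 m/s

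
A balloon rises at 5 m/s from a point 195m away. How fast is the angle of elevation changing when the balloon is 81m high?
0.021868 rad/s

tan(θ) = y/195
sec²(θ) · dθ/dt = (1/195) · dy/dt
dθ/dt = cos²(θ)/195 · 5 = 195/(195² + 81²) · 5
dθ/dt = 0.021868 rad/s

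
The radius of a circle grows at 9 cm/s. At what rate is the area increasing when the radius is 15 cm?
270π cm²/s

A = πr²
dA/dt = 2πr · dr/dt = 2π(15)(9) = 270π cm²/s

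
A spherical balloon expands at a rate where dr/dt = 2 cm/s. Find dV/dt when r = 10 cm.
800π cm³/s

V = (4/3)πr³
dV/dt = dV/dr · dr/dt = 4πr² · 2
At r = 10: dV/dt = 800π cm³/s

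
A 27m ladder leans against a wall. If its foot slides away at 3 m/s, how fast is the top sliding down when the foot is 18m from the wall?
6√5/5 ≈ 2.683 m/s

x² + y² = 27²
2x·dx/dt + 2y·dy/dt = 0
dy/dt = -x/y · dx/dt = -18/(9√5) · 3 = -6√5/5 m/s
The top is descending at 6√5/5 ≈ 2.683 m/s.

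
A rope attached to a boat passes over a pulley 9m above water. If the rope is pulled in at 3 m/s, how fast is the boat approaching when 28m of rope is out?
84√703/703 ≈ 3.168 m/s

rope² = x² + 9²
x = √(28² - 9²) = √703
dx/dt = (rope/x) · d(rope)/dt = (28/√703) · (-3) = -84√703/703 m/s
The boat approaches at 84√703/703 ≈ 3.168 m/s.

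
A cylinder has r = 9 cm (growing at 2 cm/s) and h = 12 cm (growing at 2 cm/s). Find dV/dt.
594π cm³/s

V = πr²h
dV/dt = 2πrh·dr/dt + πr²·dh/dt
= 2π(9)(12)(2) + π(9)²(2)
= 594π cm³/s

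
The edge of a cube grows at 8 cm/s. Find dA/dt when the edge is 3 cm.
288 cm²/s

A = 6s²
dA/dt = 12s · ds/dt = 12·3·8 = 288 cm²/s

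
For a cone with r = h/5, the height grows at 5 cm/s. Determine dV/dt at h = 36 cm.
1296π/5 cm³/s

V = (1/3)π(h/5)²h = πh³/75
dV/dt = πh²/25 · 5
At h = 36: dV/dt = 1296π/5 cm³/s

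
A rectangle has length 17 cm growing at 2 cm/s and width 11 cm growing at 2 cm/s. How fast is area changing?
56 cm²/s

A = lw
dA/dt = w·dl/dt + l·dw/dt = 11·2 + 17·2 = 56 cm²/s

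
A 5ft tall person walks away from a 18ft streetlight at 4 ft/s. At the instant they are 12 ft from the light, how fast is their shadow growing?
20/13 ft/s

By similar triangles: 18/(x+s) = 5/s
Solving: s = 5x/13
ds/dt = 5/13 · dx/dt = 5/13 · 4 = 20/13 ft/s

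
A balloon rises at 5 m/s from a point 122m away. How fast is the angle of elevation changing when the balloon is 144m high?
0.017125 rad/s

tan(θ) = y/122
sec²(θ) · dθ/dt = (1/122) · dy/dt
dθ/dt = cos²(θ)/122 · 5 = 122/(122² + 144²) · 5
dθ/dt = 0.017125 rad/s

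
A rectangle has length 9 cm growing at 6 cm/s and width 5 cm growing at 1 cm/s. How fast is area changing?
39 cm²/s

A = lw
dA/dt = w·dl/dt + l·dw/dt = 5·6 + 9·1 = 39 cm²/s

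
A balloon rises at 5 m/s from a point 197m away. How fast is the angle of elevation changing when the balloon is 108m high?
0.019515 rad/s

tan(θ) = y/197
sec²(θ) · dθ/dt = (1/197) · dy/dt
dθ/dt = cos²(θ)/197 · 5 = 197/(197² + 108²) · 5
dθ/dt = 0.019515 rad/s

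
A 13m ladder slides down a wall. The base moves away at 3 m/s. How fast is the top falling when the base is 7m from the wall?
7√30/20 ≈ 1.917 m/s

x² + y² = 13²
2x·dx/dt + 2y·dy/dt = 0
dy/dt = -x/y · dx/dt = -7/(2√30) · 3 = -7√30/20 m/s
The top is descending at 7√30/20 ≈ 1.917 m/s.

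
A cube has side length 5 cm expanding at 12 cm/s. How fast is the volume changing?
900 cm³/s

V = s³
dV/dt = 3s² · ds/dt = 3·5²·12 = 900 cm³/s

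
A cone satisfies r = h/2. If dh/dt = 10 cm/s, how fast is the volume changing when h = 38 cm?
3610π cm³/s

V = (1/3)π(h/2)²h = πh³/12
dV/dt = πh²/4 · 10
At h = 38: dV/dt = 3610π cm³/s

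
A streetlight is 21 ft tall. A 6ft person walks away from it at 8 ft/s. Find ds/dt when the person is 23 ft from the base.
16/5 ft/s

By similar triangles: 21/(x+s) = 6/s
Solving: s = 6x/15
ds/dt = 6/15 · dx/dt = 2/5 · 8 = 16/5 ft/s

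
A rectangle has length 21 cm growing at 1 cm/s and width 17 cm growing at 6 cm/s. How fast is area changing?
143 cm²/s

A = lw
dA/dt = w·dl/dt + l·dw/dt = 17·1 + 21·6 = 143 cm²/s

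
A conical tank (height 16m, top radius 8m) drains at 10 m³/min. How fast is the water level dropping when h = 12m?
5/(18π) ≈ 0.08842 m/min

r/h = 8/16, so r = (1/2)h
V = (1/3)πr²h = (1/3)π((1/2)h)²h = (1/12)πh³
dV/dh = (1/4)πh²
dh/dt = (dV/dt)/(dV/dh) = -10/((1/4)π·12²) = -5/(18π) m/min
The level is dropping at 5/(18π) ≈ 0.08842 m/min.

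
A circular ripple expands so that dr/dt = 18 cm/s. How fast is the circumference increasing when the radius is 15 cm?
36π cm/s

C = 2πr
dC/dt = 2π · dr/dt = 2π · 18 = 36π cm/s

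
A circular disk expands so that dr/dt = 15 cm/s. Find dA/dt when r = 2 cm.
60π cm²/s

A = πr²
dA/dt = 2πr · dr/dt = 2π(2)(15) = 60π cm²/s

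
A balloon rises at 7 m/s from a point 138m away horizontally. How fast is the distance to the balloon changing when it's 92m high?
14√13/13 ≈ 3.883 m/s

z² = 138² + y²
z = √(138² + 92²) = 46√13
dz/dt = y/z · dy/dt = 92/(46√13) · 7 = 14√13/13 ≈ 3.883 m/s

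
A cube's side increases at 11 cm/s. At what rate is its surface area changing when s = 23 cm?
3036 cm²/s

A = 6s²
dA/dt = 12s · ds/dt = 12·23·11 = 3036 cm²/s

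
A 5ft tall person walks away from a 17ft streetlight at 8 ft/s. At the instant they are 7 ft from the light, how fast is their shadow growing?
10/3 ft/s

By similar triangles: 17/(x+s) = 5/s
Solving: s = 5x/12
ds/dt = 5/12 · dx/dt = 5/12 · 8 = 10/3 ft/s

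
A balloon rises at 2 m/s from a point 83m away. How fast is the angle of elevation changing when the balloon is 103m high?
0.009487 rad/s

tan(θ) = y/83
sec²(θ) · dθ/dt = (1/83) · dy/dt
dθ/dt = cos²(θ)/83 · 2 = 83/(83² + 103²) · 2
dθ/dt = 0.009487 rad/s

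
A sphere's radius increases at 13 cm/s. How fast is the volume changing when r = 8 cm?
3328π cm³/s

V = (4/3)πr³
dV/dt = dV/dr · dr/dt = 4πr² · 13
At r = 8: dV/dt = 3328π cm³/s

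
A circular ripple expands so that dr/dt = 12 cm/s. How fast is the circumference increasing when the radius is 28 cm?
24π cm/s

C = 2πr
dC/dt = 2π · dr/dt = 2π · 12 = 24π cm/s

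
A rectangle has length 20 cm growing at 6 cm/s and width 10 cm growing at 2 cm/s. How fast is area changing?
100 cm²/s

A = lw
dA/dt = w·dl/dt + l·dw/dt = 10·6 + 20·2 = 100 cm²/s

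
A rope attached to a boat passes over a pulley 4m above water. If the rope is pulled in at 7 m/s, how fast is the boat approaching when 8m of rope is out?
14√3/3 ≈ 8.083 m/s

rope² = x² + 4²
x = √(8² - 4²) = 4√3
dx/dt = (rope/x) · d(rope)/dt = (8/(4√3)) · (-7) = -14√3/3 m/s
The boat approaches at 14√3/3 ≈ 8.083 m/s.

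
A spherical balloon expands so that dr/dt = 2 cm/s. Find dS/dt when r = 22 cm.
352π cm²/s

S = 4πr²
dS/dt = dS/dr · dr/dt = 8πr · 2
At r = 22: dS/dt = 352π cm²/s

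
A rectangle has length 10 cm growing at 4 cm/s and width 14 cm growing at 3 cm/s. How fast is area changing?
86 cm²/s

A = lw
dA/dt = w·dl/dt + l·dw/dt = 14·4 + 10·3 = 86 cm²/s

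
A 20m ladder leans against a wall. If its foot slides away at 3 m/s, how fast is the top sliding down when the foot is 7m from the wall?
7√39/39 ≈ 1.121 m/s

x² + y² = 20²
2x·dx/dt + 2y·dy/dt = 0
dy/dt = -x/y · dx/dt = -7/(3√39) · 3 = -7√39/39 m/s
The top is descending at 7√39/39 ≈ 1.121 m/s.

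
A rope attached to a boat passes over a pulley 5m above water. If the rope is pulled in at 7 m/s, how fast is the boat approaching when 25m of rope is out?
35√6/12 ≈ 7.144 m/s

rope² = x² + 5²
x = √(25² - 5²) = 10√6
dx/dt = (rope/x) · d(rope)/dt = (25/(10√6)) · (-7) = -35√6/12 m/s
The boat approaches at 35√6/12 ≈ 7.144 m/s.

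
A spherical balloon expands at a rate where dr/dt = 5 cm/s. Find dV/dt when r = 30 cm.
18000π cm³/s

V = (4/3)πr³
dV/dt = dV/dr · dr/dt = 4πr² · 5
At r = 30: dV/dt = 18000π cm³/s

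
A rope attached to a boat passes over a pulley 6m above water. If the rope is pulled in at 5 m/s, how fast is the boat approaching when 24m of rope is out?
4√15/3 ≈ 5.164 m/s

rope² = x² + 6²
x = √(24² - 6²) = 6√15
dx/dt = (rope/x) · d(rope)/dt = (24/(6√15)) · (-5) = -4√15/3 m/s
The boat approaches at 4√15/3 ≈ 5.164 m/s.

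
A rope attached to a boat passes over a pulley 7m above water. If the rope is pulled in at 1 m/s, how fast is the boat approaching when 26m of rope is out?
26√627/627 ≈ 1.038 m/s

rope² = x² + 7²
x = √(26² - 7²) = √627
dx/dt = (rope/x) · d(rope)/dt = (26/√627) · (-1) = -26√627/627 m/s
The boat approaches at 26√627/627 ≈ 1.038 m/s.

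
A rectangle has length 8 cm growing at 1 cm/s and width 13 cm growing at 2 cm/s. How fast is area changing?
29 cm²/s

A = lw
dA/dt = w·dl/dt + l·dw/dt = 13·1 + 8·2 = 29 cm²/s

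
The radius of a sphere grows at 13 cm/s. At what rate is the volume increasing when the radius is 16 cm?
13312π cm³/s

V = (4/3)πr³
dV/dt = dV/dr · dr/dt = 4πr² · 13
At r = 16: dV/dt = 13312π cm³/s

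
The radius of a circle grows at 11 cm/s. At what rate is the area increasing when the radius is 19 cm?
418π cm²/s

A = πr²
dA/dt = 2πr · dr/dt = 2π(19)(11) = 418π cm²/s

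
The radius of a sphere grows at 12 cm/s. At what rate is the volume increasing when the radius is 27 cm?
34992π cm³/s

V = (4/3)πr³
dV/dt = dV/dr · dr/dt = 4πr² · 12
At r = 27: dV/dt = 34992π cm³/s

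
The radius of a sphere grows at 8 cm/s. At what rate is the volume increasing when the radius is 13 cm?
5408π cm³/s

V = (4/3)πr³
dV/dt = dV/dr · dr/dt = 4πr² · 8
At r = 13: dV/dt = 5408π cm³/s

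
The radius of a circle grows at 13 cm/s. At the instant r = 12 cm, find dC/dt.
26π cm/s

C = 2πr
dC/dt = 2π · dr/dt = 2π · 13 = 26π cm/s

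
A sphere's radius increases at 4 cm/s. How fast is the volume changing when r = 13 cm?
2704π cm³/s

V = (4/3)πr³
dV/dt = dV/dr · dr/dt = 4πr² · 4
At r = 13: dV/dt = 2704π cm³/s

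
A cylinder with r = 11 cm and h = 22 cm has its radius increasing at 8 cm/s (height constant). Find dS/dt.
704π cm²/s

S = 2πrh + 2πr² (lateral + bases)
dS/dt = (2πh + 4πr)·dr/dt = (2π·22 + 4π·11)·8
= 704π cm²/s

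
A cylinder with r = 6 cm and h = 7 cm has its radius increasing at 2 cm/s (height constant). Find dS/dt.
76π cm²/s

S = 2πrh + 2πr² (lateral + bases)
dS/dt = (2πh + 4πr)·dr/dt = (2π·7 + 4π·6)·2
= 76π cm²/s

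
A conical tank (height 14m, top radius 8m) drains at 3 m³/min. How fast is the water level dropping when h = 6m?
49/(192π) ≈ 0.08124 m/min

r/h = 8/14, so r = (4/7)h
V = (1/3)πr²h = (1/3)π((4/7)h)²h = (16/147)πh³
dV/dh = (16/49)πh²
dh/dt = (dV/dt)/(dV/dh) = -3/((16/49)π·6²) = -49/(192π) m/min
The level is dropping at 49/(192π) ≈ 0.08124 m/min.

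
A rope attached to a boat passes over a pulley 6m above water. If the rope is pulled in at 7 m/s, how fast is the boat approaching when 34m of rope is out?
17√70/20 ≈ 7.112 m/s

rope² = x² + 6²
x = √(34² - 6²) = 4√70
dx/dt = (rope/x) · d(rope)/dt = (34/(4√70)) · (-7) = -17√70/20 m/s
The boat approaches at 17√70/20 ≈ 7.112 m/s.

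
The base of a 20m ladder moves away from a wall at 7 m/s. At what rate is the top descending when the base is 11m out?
77√31/93 ≈ 4.61 m/s

x² + y² = 20²
2x·dx/dt + 2y·dy/dt = 0
dy/dt = -x/y · dx/dt = -11/(3√31) · 7 = -77√31/93 m/s
The top is descending at 77√31/93 ≈ 4.61 m/s.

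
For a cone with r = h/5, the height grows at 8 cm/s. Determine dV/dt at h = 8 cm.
512π/25 cm³/s

V = (1/3)π(h/5)²h = πh³/75
dV/dt = πh²/25 · 8
At h = 8: dV/dt = 512π/25 cm³/s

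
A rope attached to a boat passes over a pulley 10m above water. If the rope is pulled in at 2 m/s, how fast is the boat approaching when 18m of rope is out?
9√14/14 ≈ 2.405 m/s

rope² = x² + 10²
x = √(18² - 10²) = 4√14
dx/dt = (rope/x) · d(rope)/dt = (18/(4√14)) · (-2) = -9√14/14 m/s
The boat approaches at 9√14/14 ≈ 2.405 m/s.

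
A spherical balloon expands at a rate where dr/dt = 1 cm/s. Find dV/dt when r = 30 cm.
3600π cm³/s

V = (4/3)πr³
dV/dt = dV/dr · dr/dt = 4πr² · 1
At r = 30: dV/dt = 3600π cm³/s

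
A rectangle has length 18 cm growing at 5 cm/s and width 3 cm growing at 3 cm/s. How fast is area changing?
69 cm²/s

A = lw
dA/dt = w·dl/dt + l·dw/dt = 3·5 + 18·3 = 69 cm²/s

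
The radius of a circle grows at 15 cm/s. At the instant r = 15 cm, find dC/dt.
30π cm/s

C = 2πr
dC/dt = 2π · dr/dt = 2π · 15 = 30π cm/s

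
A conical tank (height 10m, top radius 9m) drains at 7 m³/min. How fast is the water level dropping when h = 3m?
700/(729π) ≈ 0.3056 m/min

r/h = 9/10, so r = (9/10)h
V = (1/3)πr²h = (1/3)π((9/10)h)²h = (27/100)πh³
dV/dh = (81/100)πh²
dh/dt = (dV/dt)/(dV/dh) = -7/((81/100)π·3²) = -700/(729π) m/min
The level is dropping at 700/(729π) ≈ 0.3056 m/min.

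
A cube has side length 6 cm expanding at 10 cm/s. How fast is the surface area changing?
720 cm²/s

A = 6s²
dA/dt = 12s · ds/dt = 12·6·10 = 720 cm²/s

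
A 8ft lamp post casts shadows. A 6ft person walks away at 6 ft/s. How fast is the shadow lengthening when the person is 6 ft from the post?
18 ft/s

By similar triangles: 8/(x+s) = 6/s
Solving: s = 6x/2
ds/dt = 6/2 · dx/dt = 3 · 6 = 18 ft/s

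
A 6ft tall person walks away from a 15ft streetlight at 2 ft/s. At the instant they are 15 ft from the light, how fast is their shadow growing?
4/3 ft/s

By similar triangles: 15/(x+s) = 6/s
Solving: s = 6x/9
ds/dt = 6/9 · dx/dt = 2/3 · 2 = 4/3 ft/s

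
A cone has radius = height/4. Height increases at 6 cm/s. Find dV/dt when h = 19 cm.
1083π/8 cm³/s

V = (1/3)π(h/4)²h = πh³/48
dV/dt = πh²/16 · 6
At h = 19: dV/dt = 1083π/8 cm³/s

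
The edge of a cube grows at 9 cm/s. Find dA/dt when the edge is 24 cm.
2592 cm²/s

A = 6s²
dA/dt = 12s · ds/dt = 12·24·9 = 2592 cm²/s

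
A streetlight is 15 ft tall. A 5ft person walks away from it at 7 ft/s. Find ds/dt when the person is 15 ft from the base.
7/2 ft/s

By similar triangles: 15/(x+s) = 5/s
Solving: s = 5x/10
ds/dt = 5/10 · dx/dt = 1/2 · 7 = 7/2 ft/s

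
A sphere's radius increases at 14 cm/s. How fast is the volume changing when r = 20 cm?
22400π cm³/s

V = (4/3)πr³
dV/dt = dV/dr · dr/dt = 4πr² · 14
At r = 20: dV/dt = 22400π cm³/s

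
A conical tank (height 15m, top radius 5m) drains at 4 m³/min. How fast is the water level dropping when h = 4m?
9/(4π) ≈ 0.7162 m/min

r/h = 5/15, so r = (1/3)h
V = (1/3)πr²h = (1/3)π((1/3)h)²h = (1/27)πh³
dV/dh = (1/9)πh²
dh/dt = (dV/dt)/(dV/dh) = -4/((1/9)π·4²) = -9/(4π) m/min
The level is dropping at 9/(4π) ≈ 0.7162 m/min.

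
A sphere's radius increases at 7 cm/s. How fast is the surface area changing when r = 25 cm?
1400π cm²/s

S = 4πr²
dS/dt = dS/dr · dr/dt = 8πr · 7
At r = 25: dS/dt = 1400π cm²/s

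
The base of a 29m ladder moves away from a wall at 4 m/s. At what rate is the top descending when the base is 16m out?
64√65/195 ≈ 2.646 m/s

x² + y² = 29²
2x·dx/dt + 2y·dy/dt = 0
dy/dt = -x/y · dx/dt = -16/(3√65) · 4 = -64√65/195 m/s
The top is descending at 64√65/195 ≈ 2.646 m/s.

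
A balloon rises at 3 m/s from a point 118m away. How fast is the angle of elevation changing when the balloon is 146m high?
0.010045 rad/s

tan(θ) = y/118
sec²(θ) · dθ/dt = (1/118) · dy/dt
dθ/dt = cos²(θ)/118 · 3 = 118/(118² + 146²) · 3
dθ/dt = 0.010045 rad/s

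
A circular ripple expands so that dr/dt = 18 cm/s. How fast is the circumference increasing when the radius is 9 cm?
36π cm/s

C = 2πr
dC/dt = 2π · dr/dt = 2π · 18 = 36π cm/s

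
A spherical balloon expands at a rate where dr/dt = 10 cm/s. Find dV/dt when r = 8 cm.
2560π cm³/s

V = (4/3)πr³
dV/dt = dV/dr · dr/dt = 4πr² · 10
At r = 8: dV/dt = 2560π cm³/s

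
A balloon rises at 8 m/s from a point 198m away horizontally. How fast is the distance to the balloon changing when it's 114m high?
76√58/145 ≈ 3.992 m/s

z² = 198² + y²
z = √(198² + 114²) = 30√58
dz/dt = y/z · dy/dt = 114/(30√58) · 8 = 76√58/145 ≈ 3.992 m/s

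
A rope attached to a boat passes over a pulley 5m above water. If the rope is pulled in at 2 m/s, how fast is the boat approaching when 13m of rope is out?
13/6 ≈ 2.167 m/s

rope² = x² + 5²
x = √(13² - 5²) = 12
dx/dt = (rope/x) · d(rope)/dt = (13/12) · (-2) = -13/6 m/s
The boat approaches at 13/6 ≈ 2.167 m/s.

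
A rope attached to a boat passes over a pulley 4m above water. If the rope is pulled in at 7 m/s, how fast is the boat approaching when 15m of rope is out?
105√209/209 ≈ 7.263 m/s

rope² = x² + 4²
x = √(15² - 4²) = √209
dx/dt = (rope/x) · d(rope)/dt = (15/√209) · (-7) = -105√209/209 m/s
The boat approaches at 105√209/209 ≈ 7.263 m/s.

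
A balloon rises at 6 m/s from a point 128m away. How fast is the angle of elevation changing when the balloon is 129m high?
0.023255 rad/s

tan(θ) = y/128
sec²(θ) · dθ/dt = (1/128) · dy/dt
dθ/dt = cos²(θ)/128 · 6 = 128/(128² + 129²) · 6
dθ/dt = 0.023255 rad/s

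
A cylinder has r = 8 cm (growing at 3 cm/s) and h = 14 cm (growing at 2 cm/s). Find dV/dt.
800π cm³/s

V = πr²h
dV/dt = 2πrh·dr/dt + πr²·dh/dt
= 2π(8)(14)(3) + π(8)²(2)
= 800π cm³/s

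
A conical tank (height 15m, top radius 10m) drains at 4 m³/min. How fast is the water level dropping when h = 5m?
9/(25π) ≈ 0.1146 m/min

r/h = 10/15, so r = (2/3)h
V = (1/3)πr²h = (1/3)π((2/3)h)²h = (4/27)πh³
dV/dh = (4/9)πh²
dh/dt = (dV/dt)/(dV/dh) = -4/((4/9)π·5²) = -9/(25π) m/min
The level is dropping at 9/(25π) ≈ 0.1146 m/min.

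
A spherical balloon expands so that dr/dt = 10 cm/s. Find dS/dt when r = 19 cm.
1520π cm²/s

S = 4πr²
dS/dt = dS/dr · dr/dt = 8πr · 10
At r = 19: dS/dt = 1520π cm²/s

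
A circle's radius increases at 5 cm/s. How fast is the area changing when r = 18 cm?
180π cm²/s

A = πr²
dA/dt = 2πr · dr/dt = 2π(18)(5) = 180π cm²/s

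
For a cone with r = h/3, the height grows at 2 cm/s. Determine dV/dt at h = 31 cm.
1922π/9 cm³/s

V = (1/3)π(h/3)²h = πh³/27
dV/dt = πh²/9 · 2
At h = 31: dV/dt = 1922π/9 cm³/s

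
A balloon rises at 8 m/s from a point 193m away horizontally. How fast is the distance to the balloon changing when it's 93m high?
372√45898/22949 ≈ 3.473 m/s

z² = 193² + y²
z = √(193² + 93²) = √45898
dz/dt = y/z · dy/dt = 93/√45898 · 8 = 372√45898/22949 ≈ 3.473 m/s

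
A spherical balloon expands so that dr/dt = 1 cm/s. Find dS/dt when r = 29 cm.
232π cm²/s

S = 4πr²
dS/dt = dS/dr · dr/dt = 8πr · 1
At r = 29: dS/dt = 232π cm²/s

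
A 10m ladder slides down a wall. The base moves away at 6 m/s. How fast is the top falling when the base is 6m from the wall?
9/2 = 4.5 m/s

x² + y² = 10²
2x·dx/dt + 2y·dy/dt = 0
dy/dt = -x/y · dx/dt = -6/8 · 6 = -9/2 m/s
The top is descending at 9/2 = 4.5 m/s.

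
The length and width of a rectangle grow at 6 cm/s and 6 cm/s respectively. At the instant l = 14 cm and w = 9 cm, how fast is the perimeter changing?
24 cm/s

P = 2(l + w)
dP/dt = 2(dl/dt + dw/dt) = 2(6 + 6) = 24 cm/s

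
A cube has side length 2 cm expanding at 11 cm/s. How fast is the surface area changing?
264 cm²/s

A = 6s²
dA/dt = 12s · ds/dt = 12·2·11 = 264 cm²/s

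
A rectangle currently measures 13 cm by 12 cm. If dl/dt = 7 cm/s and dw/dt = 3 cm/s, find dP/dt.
20 cm/s

P = 2(l + w)
dP/dt = 2(dl/dt + dw/dt) = 2(7 + 3) = 20 cm/s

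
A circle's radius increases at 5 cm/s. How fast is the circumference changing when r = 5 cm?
10π cm/s

C = 2πr
dC/dt = 2π · dr/dt = 2π · 5 = 10π cm/s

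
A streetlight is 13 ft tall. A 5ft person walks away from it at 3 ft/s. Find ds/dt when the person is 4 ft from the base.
15/8 ft/s

By similar triangles: 13/(x+s) = 5/s
Solving: s = 5x/8
ds/dt = 5/8 · dx/dt = 5/8 · 3 = 15/8 ft/s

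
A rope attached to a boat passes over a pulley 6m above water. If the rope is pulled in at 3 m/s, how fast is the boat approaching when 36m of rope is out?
18√35/35 ≈ 3.043 m/s

rope² = x² + 6²
x = √(36² - 6²) = 6√35
dx/dt = (rope/x) · d(rope)/dt = (36/(6√35)) · (-3) = -18√35/35 m/s
The boat approaches at 18√35/35 ≈ 3.043 m/s.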